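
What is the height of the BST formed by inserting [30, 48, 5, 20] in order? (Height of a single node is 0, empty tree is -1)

Insertion order: [30, 48, 5, 20]
Tree (level-order array): [30, 5, 48, None, 20]
Compute height bottom-up (empty subtree = -1):
  height(20) = 1 + max(-1, -1) = 0
  height(5) = 1 + max(-1, 0) = 1
  height(48) = 1 + max(-1, -1) = 0
  height(30) = 1 + max(1, 0) = 2
Height = 2


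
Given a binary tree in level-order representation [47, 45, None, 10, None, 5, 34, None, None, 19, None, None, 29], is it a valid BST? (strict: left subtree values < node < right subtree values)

Level-order array: [47, 45, None, 10, None, 5, 34, None, None, 19, None, None, 29]
Validate using subtree bounds (lo, hi): at each node, require lo < value < hi,
then recurse left with hi=value and right with lo=value.
Preorder trace (stopping at first violation):
  at node 47 with bounds (-inf, +inf): OK
  at node 45 with bounds (-inf, 47): OK
  at node 10 with bounds (-inf, 45): OK
  at node 5 with bounds (-inf, 10): OK
  at node 34 with bounds (10, 45): OK
  at node 19 with bounds (10, 34): OK
  at node 29 with bounds (19, 34): OK
No violation found at any node.
Result: Valid BST


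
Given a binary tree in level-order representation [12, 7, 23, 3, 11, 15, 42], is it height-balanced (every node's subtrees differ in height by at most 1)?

Tree (level-order array): [12, 7, 23, 3, 11, 15, 42]
Definition: a tree is height-balanced if, at every node, |h(left) - h(right)| <= 1 (empty subtree has height -1).
Bottom-up per-node check:
  node 3: h_left=-1, h_right=-1, diff=0 [OK], height=0
  node 11: h_left=-1, h_right=-1, diff=0 [OK], height=0
  node 7: h_left=0, h_right=0, diff=0 [OK], height=1
  node 15: h_left=-1, h_right=-1, diff=0 [OK], height=0
  node 42: h_left=-1, h_right=-1, diff=0 [OK], height=0
  node 23: h_left=0, h_right=0, diff=0 [OK], height=1
  node 12: h_left=1, h_right=1, diff=0 [OK], height=2
All nodes satisfy the balance condition.
Result: Balanced


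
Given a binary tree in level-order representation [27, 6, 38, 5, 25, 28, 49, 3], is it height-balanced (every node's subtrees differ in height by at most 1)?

Tree (level-order array): [27, 6, 38, 5, 25, 28, 49, 3]
Definition: a tree is height-balanced if, at every node, |h(left) - h(right)| <= 1 (empty subtree has height -1).
Bottom-up per-node check:
  node 3: h_left=-1, h_right=-1, diff=0 [OK], height=0
  node 5: h_left=0, h_right=-1, diff=1 [OK], height=1
  node 25: h_left=-1, h_right=-1, diff=0 [OK], height=0
  node 6: h_left=1, h_right=0, diff=1 [OK], height=2
  node 28: h_left=-1, h_right=-1, diff=0 [OK], height=0
  node 49: h_left=-1, h_right=-1, diff=0 [OK], height=0
  node 38: h_left=0, h_right=0, diff=0 [OK], height=1
  node 27: h_left=2, h_right=1, diff=1 [OK], height=3
All nodes satisfy the balance condition.
Result: Balanced


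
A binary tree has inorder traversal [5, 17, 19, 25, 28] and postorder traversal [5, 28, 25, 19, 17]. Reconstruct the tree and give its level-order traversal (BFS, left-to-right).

Inorder:   [5, 17, 19, 25, 28]
Postorder: [5, 28, 25, 19, 17]
Algorithm: postorder visits root last, so walk postorder right-to-left;
each value is the root of the current inorder slice — split it at that
value, recurse on the right subtree first, then the left.
Recursive splits:
  root=17; inorder splits into left=[5], right=[19, 25, 28]
  root=19; inorder splits into left=[], right=[25, 28]
  root=25; inorder splits into left=[], right=[28]
  root=28; inorder splits into left=[], right=[]
  root=5; inorder splits into left=[], right=[]
Reconstructed level-order: [17, 5, 19, 25, 28]


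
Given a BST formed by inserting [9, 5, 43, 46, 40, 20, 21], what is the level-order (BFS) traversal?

Tree insertion order: [9, 5, 43, 46, 40, 20, 21]
Tree (level-order array): [9, 5, 43, None, None, 40, 46, 20, None, None, None, None, 21]
BFS from the root, enqueuing left then right child of each popped node:
  queue [9] -> pop 9, enqueue [5, 43], visited so far: [9]
  queue [5, 43] -> pop 5, enqueue [none], visited so far: [9, 5]
  queue [43] -> pop 43, enqueue [40, 46], visited so far: [9, 5, 43]
  queue [40, 46] -> pop 40, enqueue [20], visited so far: [9, 5, 43, 40]
  queue [46, 20] -> pop 46, enqueue [none], visited so far: [9, 5, 43, 40, 46]
  queue [20] -> pop 20, enqueue [21], visited so far: [9, 5, 43, 40, 46, 20]
  queue [21] -> pop 21, enqueue [none], visited so far: [9, 5, 43, 40, 46, 20, 21]
Result: [9, 5, 43, 40, 46, 20, 21]


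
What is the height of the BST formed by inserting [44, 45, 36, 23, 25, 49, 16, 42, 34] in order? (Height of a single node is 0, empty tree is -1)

Insertion order: [44, 45, 36, 23, 25, 49, 16, 42, 34]
Tree (level-order array): [44, 36, 45, 23, 42, None, 49, 16, 25, None, None, None, None, None, None, None, 34]
Compute height bottom-up (empty subtree = -1):
  height(16) = 1 + max(-1, -1) = 0
  height(34) = 1 + max(-1, -1) = 0
  height(25) = 1 + max(-1, 0) = 1
  height(23) = 1 + max(0, 1) = 2
  height(42) = 1 + max(-1, -1) = 0
  height(36) = 1 + max(2, 0) = 3
  height(49) = 1 + max(-1, -1) = 0
  height(45) = 1 + max(-1, 0) = 1
  height(44) = 1 + max(3, 1) = 4
Height = 4


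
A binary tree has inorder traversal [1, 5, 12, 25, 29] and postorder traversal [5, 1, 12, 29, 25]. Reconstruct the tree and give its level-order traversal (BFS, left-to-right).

Inorder:   [1, 5, 12, 25, 29]
Postorder: [5, 1, 12, 29, 25]
Algorithm: postorder visits root last, so walk postorder right-to-left;
each value is the root of the current inorder slice — split it at that
value, recurse on the right subtree first, then the left.
Recursive splits:
  root=25; inorder splits into left=[1, 5, 12], right=[29]
  root=29; inorder splits into left=[], right=[]
  root=12; inorder splits into left=[1, 5], right=[]
  root=1; inorder splits into left=[], right=[5]
  root=5; inorder splits into left=[], right=[]
Reconstructed level-order: [25, 12, 29, 1, 5]


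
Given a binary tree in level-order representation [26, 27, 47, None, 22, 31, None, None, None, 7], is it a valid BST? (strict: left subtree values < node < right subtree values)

Level-order array: [26, 27, 47, None, 22, 31, None, None, None, 7]
Validate using subtree bounds (lo, hi): at each node, require lo < value < hi,
then recurse left with hi=value and right with lo=value.
Preorder trace (stopping at first violation):
  at node 26 with bounds (-inf, +inf): OK
  at node 27 with bounds (-inf, 26): VIOLATION
Node 27 violates its bound: not (-inf < 27 < 26).
Result: Not a valid BST


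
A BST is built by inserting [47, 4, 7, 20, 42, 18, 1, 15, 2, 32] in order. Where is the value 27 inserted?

Starting tree (level order): [47, 4, None, 1, 7, None, 2, None, 20, None, None, 18, 42, 15, None, 32]
Insertion path: 47 -> 4 -> 7 -> 20 -> 42 -> 32
Result: insert 27 as left child of 32
Final tree (level order): [47, 4, None, 1, 7, None, 2, None, 20, None, None, 18, 42, 15, None, 32, None, None, None, 27]


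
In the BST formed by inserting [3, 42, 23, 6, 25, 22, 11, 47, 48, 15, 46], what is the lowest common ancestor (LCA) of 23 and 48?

Tree insertion order: [3, 42, 23, 6, 25, 22, 11, 47, 48, 15, 46]
Tree (level-order array): [3, None, 42, 23, 47, 6, 25, 46, 48, None, 22, None, None, None, None, None, None, 11, None, None, 15]
In a BST, the LCA of p=23, q=48 is the first node v on the
root-to-leaf path with p <= v <= q (go left if both < v, right if both > v).
Walk from root:
  at 3: both 23 and 48 > 3, go right
  at 42: 23 <= 42 <= 48, this is the LCA
LCA = 42


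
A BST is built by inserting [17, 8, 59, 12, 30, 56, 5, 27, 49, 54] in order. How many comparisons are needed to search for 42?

Search path for 42: 17 -> 59 -> 30 -> 56 -> 49
Found: False
Comparisons: 5


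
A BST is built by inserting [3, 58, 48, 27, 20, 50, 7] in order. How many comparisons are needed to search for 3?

Search path for 3: 3
Found: True
Comparisons: 1


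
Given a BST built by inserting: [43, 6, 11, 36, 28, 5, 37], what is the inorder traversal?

Tree insertion order: [43, 6, 11, 36, 28, 5, 37]
Tree (level-order array): [43, 6, None, 5, 11, None, None, None, 36, 28, 37]
Inorder traversal: [5, 6, 11, 28, 36, 37, 43]


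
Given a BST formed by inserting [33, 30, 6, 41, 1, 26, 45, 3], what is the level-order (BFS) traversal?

Tree insertion order: [33, 30, 6, 41, 1, 26, 45, 3]
Tree (level-order array): [33, 30, 41, 6, None, None, 45, 1, 26, None, None, None, 3]
BFS from the root, enqueuing left then right child of each popped node:
  queue [33] -> pop 33, enqueue [30, 41], visited so far: [33]
  queue [30, 41] -> pop 30, enqueue [6], visited so far: [33, 30]
  queue [41, 6] -> pop 41, enqueue [45], visited so far: [33, 30, 41]
  queue [6, 45] -> pop 6, enqueue [1, 26], visited so far: [33, 30, 41, 6]
  queue [45, 1, 26] -> pop 45, enqueue [none], visited so far: [33, 30, 41, 6, 45]
  queue [1, 26] -> pop 1, enqueue [3], visited so far: [33, 30, 41, 6, 45, 1]
  queue [26, 3] -> pop 26, enqueue [none], visited so far: [33, 30, 41, 6, 45, 1, 26]
  queue [3] -> pop 3, enqueue [none], visited so far: [33, 30, 41, 6, 45, 1, 26, 3]
Result: [33, 30, 41, 6, 45, 1, 26, 3]


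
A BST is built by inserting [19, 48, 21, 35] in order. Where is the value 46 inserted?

Starting tree (level order): [19, None, 48, 21, None, None, 35]
Insertion path: 19 -> 48 -> 21 -> 35
Result: insert 46 as right child of 35
Final tree (level order): [19, None, 48, 21, None, None, 35, None, 46]


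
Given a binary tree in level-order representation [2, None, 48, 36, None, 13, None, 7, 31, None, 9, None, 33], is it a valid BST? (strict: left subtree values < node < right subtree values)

Level-order array: [2, None, 48, 36, None, 13, None, 7, 31, None, 9, None, 33]
Validate using subtree bounds (lo, hi): at each node, require lo < value < hi,
then recurse left with hi=value and right with lo=value.
Preorder trace (stopping at first violation):
  at node 2 with bounds (-inf, +inf): OK
  at node 48 with bounds (2, +inf): OK
  at node 36 with bounds (2, 48): OK
  at node 13 with bounds (2, 36): OK
  at node 7 with bounds (2, 13): OK
  at node 9 with bounds (7, 13): OK
  at node 31 with bounds (13, 36): OK
  at node 33 with bounds (31, 36): OK
No violation found at any node.
Result: Valid BST


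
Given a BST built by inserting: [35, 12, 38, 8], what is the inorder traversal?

Tree insertion order: [35, 12, 38, 8]
Tree (level-order array): [35, 12, 38, 8]
Inorder traversal: [8, 12, 35, 38]


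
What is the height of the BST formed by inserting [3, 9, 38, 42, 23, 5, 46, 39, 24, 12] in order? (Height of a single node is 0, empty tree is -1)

Insertion order: [3, 9, 38, 42, 23, 5, 46, 39, 24, 12]
Tree (level-order array): [3, None, 9, 5, 38, None, None, 23, 42, 12, 24, 39, 46]
Compute height bottom-up (empty subtree = -1):
  height(5) = 1 + max(-1, -1) = 0
  height(12) = 1 + max(-1, -1) = 0
  height(24) = 1 + max(-1, -1) = 0
  height(23) = 1 + max(0, 0) = 1
  height(39) = 1 + max(-1, -1) = 0
  height(46) = 1 + max(-1, -1) = 0
  height(42) = 1 + max(0, 0) = 1
  height(38) = 1 + max(1, 1) = 2
  height(9) = 1 + max(0, 2) = 3
  height(3) = 1 + max(-1, 3) = 4
Height = 4


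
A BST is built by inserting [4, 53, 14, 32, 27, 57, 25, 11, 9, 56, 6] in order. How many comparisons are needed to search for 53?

Search path for 53: 4 -> 53
Found: True
Comparisons: 2


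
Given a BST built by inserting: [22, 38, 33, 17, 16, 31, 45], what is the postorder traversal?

Tree insertion order: [22, 38, 33, 17, 16, 31, 45]
Tree (level-order array): [22, 17, 38, 16, None, 33, 45, None, None, 31]
Postorder traversal: [16, 17, 31, 33, 45, 38, 22]


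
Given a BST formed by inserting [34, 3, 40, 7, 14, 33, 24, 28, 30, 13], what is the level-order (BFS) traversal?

Tree insertion order: [34, 3, 40, 7, 14, 33, 24, 28, 30, 13]
Tree (level-order array): [34, 3, 40, None, 7, None, None, None, 14, 13, 33, None, None, 24, None, None, 28, None, 30]
BFS from the root, enqueuing left then right child of each popped node:
  queue [34] -> pop 34, enqueue [3, 40], visited so far: [34]
  queue [3, 40] -> pop 3, enqueue [7], visited so far: [34, 3]
  queue [40, 7] -> pop 40, enqueue [none], visited so far: [34, 3, 40]
  queue [7] -> pop 7, enqueue [14], visited so far: [34, 3, 40, 7]
  queue [14] -> pop 14, enqueue [13, 33], visited so far: [34, 3, 40, 7, 14]
  queue [13, 33] -> pop 13, enqueue [none], visited so far: [34, 3, 40, 7, 14, 13]
  queue [33] -> pop 33, enqueue [24], visited so far: [34, 3, 40, 7, 14, 13, 33]
  queue [24] -> pop 24, enqueue [28], visited so far: [34, 3, 40, 7, 14, 13, 33, 24]
  queue [28] -> pop 28, enqueue [30], visited so far: [34, 3, 40, 7, 14, 13, 33, 24, 28]
  queue [30] -> pop 30, enqueue [none], visited so far: [34, 3, 40, 7, 14, 13, 33, 24, 28, 30]
Result: [34, 3, 40, 7, 14, 13, 33, 24, 28, 30]


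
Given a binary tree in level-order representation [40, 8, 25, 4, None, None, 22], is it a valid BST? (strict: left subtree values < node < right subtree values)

Level-order array: [40, 8, 25, 4, None, None, 22]
Validate using subtree bounds (lo, hi): at each node, require lo < value < hi,
then recurse left with hi=value and right with lo=value.
Preorder trace (stopping at first violation):
  at node 40 with bounds (-inf, +inf): OK
  at node 8 with bounds (-inf, 40): OK
  at node 4 with bounds (-inf, 8): OK
  at node 25 with bounds (40, +inf): VIOLATION
Node 25 violates its bound: not (40 < 25 < +inf).
Result: Not a valid BST


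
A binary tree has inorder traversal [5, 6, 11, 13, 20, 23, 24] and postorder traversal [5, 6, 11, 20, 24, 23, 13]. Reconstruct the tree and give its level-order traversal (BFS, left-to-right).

Inorder:   [5, 6, 11, 13, 20, 23, 24]
Postorder: [5, 6, 11, 20, 24, 23, 13]
Algorithm: postorder visits root last, so walk postorder right-to-left;
each value is the root of the current inorder slice — split it at that
value, recurse on the right subtree first, then the left.
Recursive splits:
  root=13; inorder splits into left=[5, 6, 11], right=[20, 23, 24]
  root=23; inorder splits into left=[20], right=[24]
  root=24; inorder splits into left=[], right=[]
  root=20; inorder splits into left=[], right=[]
  root=11; inorder splits into left=[5, 6], right=[]
  root=6; inorder splits into left=[5], right=[]
  root=5; inorder splits into left=[], right=[]
Reconstructed level-order: [13, 11, 23, 6, 20, 24, 5]


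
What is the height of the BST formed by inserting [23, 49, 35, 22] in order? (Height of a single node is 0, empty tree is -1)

Insertion order: [23, 49, 35, 22]
Tree (level-order array): [23, 22, 49, None, None, 35]
Compute height bottom-up (empty subtree = -1):
  height(22) = 1 + max(-1, -1) = 0
  height(35) = 1 + max(-1, -1) = 0
  height(49) = 1 + max(0, -1) = 1
  height(23) = 1 + max(0, 1) = 2
Height = 2


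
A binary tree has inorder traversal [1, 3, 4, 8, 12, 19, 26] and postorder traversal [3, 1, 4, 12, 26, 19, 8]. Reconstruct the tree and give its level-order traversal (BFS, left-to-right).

Inorder:   [1, 3, 4, 8, 12, 19, 26]
Postorder: [3, 1, 4, 12, 26, 19, 8]
Algorithm: postorder visits root last, so walk postorder right-to-left;
each value is the root of the current inorder slice — split it at that
value, recurse on the right subtree first, then the left.
Recursive splits:
  root=8; inorder splits into left=[1, 3, 4], right=[12, 19, 26]
  root=19; inorder splits into left=[12], right=[26]
  root=26; inorder splits into left=[], right=[]
  root=12; inorder splits into left=[], right=[]
  root=4; inorder splits into left=[1, 3], right=[]
  root=1; inorder splits into left=[], right=[3]
  root=3; inorder splits into left=[], right=[]
Reconstructed level-order: [8, 4, 19, 1, 12, 26, 3]


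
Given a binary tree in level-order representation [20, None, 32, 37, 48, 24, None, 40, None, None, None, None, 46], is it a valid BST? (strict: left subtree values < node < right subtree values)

Level-order array: [20, None, 32, 37, 48, 24, None, 40, None, None, None, None, 46]
Validate using subtree bounds (lo, hi): at each node, require lo < value < hi,
then recurse left with hi=value and right with lo=value.
Preorder trace (stopping at first violation):
  at node 20 with bounds (-inf, +inf): OK
  at node 32 with bounds (20, +inf): OK
  at node 37 with bounds (20, 32): VIOLATION
Node 37 violates its bound: not (20 < 37 < 32).
Result: Not a valid BST


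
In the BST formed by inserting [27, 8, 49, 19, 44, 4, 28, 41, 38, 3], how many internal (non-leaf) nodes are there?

Tree built from: [27, 8, 49, 19, 44, 4, 28, 41, 38, 3]
Tree (level-order array): [27, 8, 49, 4, 19, 44, None, 3, None, None, None, 28, None, None, None, None, 41, 38]
Rule: An internal node has at least one child.
Per-node child counts:
  node 27: 2 child(ren)
  node 8: 2 child(ren)
  node 4: 1 child(ren)
  node 3: 0 child(ren)
  node 19: 0 child(ren)
  node 49: 1 child(ren)
  node 44: 1 child(ren)
  node 28: 1 child(ren)
  node 41: 1 child(ren)
  node 38: 0 child(ren)
Matching nodes: [27, 8, 4, 49, 44, 28, 41]
Count of internal (non-leaf) nodes: 7


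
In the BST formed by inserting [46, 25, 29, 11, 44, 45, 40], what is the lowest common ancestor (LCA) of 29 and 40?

Tree insertion order: [46, 25, 29, 11, 44, 45, 40]
Tree (level-order array): [46, 25, None, 11, 29, None, None, None, 44, 40, 45]
In a BST, the LCA of p=29, q=40 is the first node v on the
root-to-leaf path with p <= v <= q (go left if both < v, right if both > v).
Walk from root:
  at 46: both 29 and 40 < 46, go left
  at 25: both 29 and 40 > 25, go right
  at 29: 29 <= 29 <= 40, this is the LCA
LCA = 29


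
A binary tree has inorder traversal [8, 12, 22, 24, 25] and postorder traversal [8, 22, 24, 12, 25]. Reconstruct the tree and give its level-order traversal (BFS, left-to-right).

Inorder:   [8, 12, 22, 24, 25]
Postorder: [8, 22, 24, 12, 25]
Algorithm: postorder visits root last, so walk postorder right-to-left;
each value is the root of the current inorder slice — split it at that
value, recurse on the right subtree first, then the left.
Recursive splits:
  root=25; inorder splits into left=[8, 12, 22, 24], right=[]
  root=12; inorder splits into left=[8], right=[22, 24]
  root=24; inorder splits into left=[22], right=[]
  root=22; inorder splits into left=[], right=[]
  root=8; inorder splits into left=[], right=[]
Reconstructed level-order: [25, 12, 8, 24, 22]


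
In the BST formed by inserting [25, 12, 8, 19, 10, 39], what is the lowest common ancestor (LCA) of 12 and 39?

Tree insertion order: [25, 12, 8, 19, 10, 39]
Tree (level-order array): [25, 12, 39, 8, 19, None, None, None, 10]
In a BST, the LCA of p=12, q=39 is the first node v on the
root-to-leaf path with p <= v <= q (go left if both < v, right if both > v).
Walk from root:
  at 25: 12 <= 25 <= 39, this is the LCA
LCA = 25


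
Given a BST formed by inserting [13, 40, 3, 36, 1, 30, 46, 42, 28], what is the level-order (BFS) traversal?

Tree insertion order: [13, 40, 3, 36, 1, 30, 46, 42, 28]
Tree (level-order array): [13, 3, 40, 1, None, 36, 46, None, None, 30, None, 42, None, 28]
BFS from the root, enqueuing left then right child of each popped node:
  queue [13] -> pop 13, enqueue [3, 40], visited so far: [13]
  queue [3, 40] -> pop 3, enqueue [1], visited so far: [13, 3]
  queue [40, 1] -> pop 40, enqueue [36, 46], visited so far: [13, 3, 40]
  queue [1, 36, 46] -> pop 1, enqueue [none], visited so far: [13, 3, 40, 1]
  queue [36, 46] -> pop 36, enqueue [30], visited so far: [13, 3, 40, 1, 36]
  queue [46, 30] -> pop 46, enqueue [42], visited so far: [13, 3, 40, 1, 36, 46]
  queue [30, 42] -> pop 30, enqueue [28], visited so far: [13, 3, 40, 1, 36, 46, 30]
  queue [42, 28] -> pop 42, enqueue [none], visited so far: [13, 3, 40, 1, 36, 46, 30, 42]
  queue [28] -> pop 28, enqueue [none], visited so far: [13, 3, 40, 1, 36, 46, 30, 42, 28]
Result: [13, 3, 40, 1, 36, 46, 30, 42, 28]


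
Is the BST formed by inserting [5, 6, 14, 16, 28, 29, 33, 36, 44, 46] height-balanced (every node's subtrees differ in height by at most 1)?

Tree (level-order array): [5, None, 6, None, 14, None, 16, None, 28, None, 29, None, 33, None, 36, None, 44, None, 46]
Definition: a tree is height-balanced if, at every node, |h(left) - h(right)| <= 1 (empty subtree has height -1).
Bottom-up per-node check:
  node 46: h_left=-1, h_right=-1, diff=0 [OK], height=0
  node 44: h_left=-1, h_right=0, diff=1 [OK], height=1
  node 36: h_left=-1, h_right=1, diff=2 [FAIL (|-1-1|=2 > 1)], height=2
  node 33: h_left=-1, h_right=2, diff=3 [FAIL (|-1-2|=3 > 1)], height=3
  node 29: h_left=-1, h_right=3, diff=4 [FAIL (|-1-3|=4 > 1)], height=4
  node 28: h_left=-1, h_right=4, diff=5 [FAIL (|-1-4|=5 > 1)], height=5
  node 16: h_left=-1, h_right=5, diff=6 [FAIL (|-1-5|=6 > 1)], height=6
  node 14: h_left=-1, h_right=6, diff=7 [FAIL (|-1-6|=7 > 1)], height=7
  node 6: h_left=-1, h_right=7, diff=8 [FAIL (|-1-7|=8 > 1)], height=8
  node 5: h_left=-1, h_right=8, diff=9 [FAIL (|-1-8|=9 > 1)], height=9
Node 36 violates the condition: |-1 - 1| = 2 > 1.
Result: Not balanced


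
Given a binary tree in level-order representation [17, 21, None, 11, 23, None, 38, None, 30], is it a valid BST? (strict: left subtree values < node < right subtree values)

Level-order array: [17, 21, None, 11, 23, None, 38, None, 30]
Validate using subtree bounds (lo, hi): at each node, require lo < value < hi,
then recurse left with hi=value and right with lo=value.
Preorder trace (stopping at first violation):
  at node 17 with bounds (-inf, +inf): OK
  at node 21 with bounds (-inf, 17): VIOLATION
Node 21 violates its bound: not (-inf < 21 < 17).
Result: Not a valid BST


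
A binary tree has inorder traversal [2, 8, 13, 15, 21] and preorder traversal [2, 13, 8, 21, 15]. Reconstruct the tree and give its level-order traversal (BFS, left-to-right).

Inorder:  [2, 8, 13, 15, 21]
Preorder: [2, 13, 8, 21, 15]
Algorithm: preorder visits root first, so consume preorder in order;
for each root, split the current inorder slice at that value into
left-subtree inorder and right-subtree inorder, then recurse.
Recursive splits:
  root=2; inorder splits into left=[], right=[8, 13, 15, 21]
  root=13; inorder splits into left=[8], right=[15, 21]
  root=8; inorder splits into left=[], right=[]
  root=21; inorder splits into left=[15], right=[]
  root=15; inorder splits into left=[], right=[]
Reconstructed level-order: [2, 13, 8, 21, 15]


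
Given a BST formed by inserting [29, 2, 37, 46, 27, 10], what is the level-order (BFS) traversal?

Tree insertion order: [29, 2, 37, 46, 27, 10]
Tree (level-order array): [29, 2, 37, None, 27, None, 46, 10]
BFS from the root, enqueuing left then right child of each popped node:
  queue [29] -> pop 29, enqueue [2, 37], visited so far: [29]
  queue [2, 37] -> pop 2, enqueue [27], visited so far: [29, 2]
  queue [37, 27] -> pop 37, enqueue [46], visited so far: [29, 2, 37]
  queue [27, 46] -> pop 27, enqueue [10], visited so far: [29, 2, 37, 27]
  queue [46, 10] -> pop 46, enqueue [none], visited so far: [29, 2, 37, 27, 46]
  queue [10] -> pop 10, enqueue [none], visited so far: [29, 2, 37, 27, 46, 10]
Result: [29, 2, 37, 27, 46, 10]


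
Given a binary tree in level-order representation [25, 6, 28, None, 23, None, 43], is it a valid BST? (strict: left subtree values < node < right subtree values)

Level-order array: [25, 6, 28, None, 23, None, 43]
Validate using subtree bounds (lo, hi): at each node, require lo < value < hi,
then recurse left with hi=value and right with lo=value.
Preorder trace (stopping at first violation):
  at node 25 with bounds (-inf, +inf): OK
  at node 6 with bounds (-inf, 25): OK
  at node 23 with bounds (6, 25): OK
  at node 28 with bounds (25, +inf): OK
  at node 43 with bounds (28, +inf): OK
No violation found at any node.
Result: Valid BST


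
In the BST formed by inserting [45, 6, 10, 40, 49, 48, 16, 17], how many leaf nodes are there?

Tree built from: [45, 6, 10, 40, 49, 48, 16, 17]
Tree (level-order array): [45, 6, 49, None, 10, 48, None, None, 40, None, None, 16, None, None, 17]
Rule: A leaf has 0 children.
Per-node child counts:
  node 45: 2 child(ren)
  node 6: 1 child(ren)
  node 10: 1 child(ren)
  node 40: 1 child(ren)
  node 16: 1 child(ren)
  node 17: 0 child(ren)
  node 49: 1 child(ren)
  node 48: 0 child(ren)
Matching nodes: [17, 48]
Count of leaf nodes: 2


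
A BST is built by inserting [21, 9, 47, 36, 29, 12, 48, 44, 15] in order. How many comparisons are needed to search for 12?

Search path for 12: 21 -> 9 -> 12
Found: True
Comparisons: 3


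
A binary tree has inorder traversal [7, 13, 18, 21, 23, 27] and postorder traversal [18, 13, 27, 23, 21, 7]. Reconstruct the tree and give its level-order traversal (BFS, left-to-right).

Inorder:   [7, 13, 18, 21, 23, 27]
Postorder: [18, 13, 27, 23, 21, 7]
Algorithm: postorder visits root last, so walk postorder right-to-left;
each value is the root of the current inorder slice — split it at that
value, recurse on the right subtree first, then the left.
Recursive splits:
  root=7; inorder splits into left=[], right=[13, 18, 21, 23, 27]
  root=21; inorder splits into left=[13, 18], right=[23, 27]
  root=23; inorder splits into left=[], right=[27]
  root=27; inorder splits into left=[], right=[]
  root=13; inorder splits into left=[], right=[18]
  root=18; inorder splits into left=[], right=[]
Reconstructed level-order: [7, 21, 13, 23, 18, 27]


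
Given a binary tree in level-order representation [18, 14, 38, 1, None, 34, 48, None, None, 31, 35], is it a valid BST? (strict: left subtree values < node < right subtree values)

Level-order array: [18, 14, 38, 1, None, 34, 48, None, None, 31, 35]
Validate using subtree bounds (lo, hi): at each node, require lo < value < hi,
then recurse left with hi=value and right with lo=value.
Preorder trace (stopping at first violation):
  at node 18 with bounds (-inf, +inf): OK
  at node 14 with bounds (-inf, 18): OK
  at node 1 with bounds (-inf, 14): OK
  at node 38 with bounds (18, +inf): OK
  at node 34 with bounds (18, 38): OK
  at node 31 with bounds (18, 34): OK
  at node 35 with bounds (34, 38): OK
  at node 48 with bounds (38, +inf): OK
No violation found at any node.
Result: Valid BST


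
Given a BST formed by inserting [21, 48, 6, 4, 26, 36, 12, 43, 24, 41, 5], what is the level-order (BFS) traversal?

Tree insertion order: [21, 48, 6, 4, 26, 36, 12, 43, 24, 41, 5]
Tree (level-order array): [21, 6, 48, 4, 12, 26, None, None, 5, None, None, 24, 36, None, None, None, None, None, 43, 41]
BFS from the root, enqueuing left then right child of each popped node:
  queue [21] -> pop 21, enqueue [6, 48], visited so far: [21]
  queue [6, 48] -> pop 6, enqueue [4, 12], visited so far: [21, 6]
  queue [48, 4, 12] -> pop 48, enqueue [26], visited so far: [21, 6, 48]
  queue [4, 12, 26] -> pop 4, enqueue [5], visited so far: [21, 6, 48, 4]
  queue [12, 26, 5] -> pop 12, enqueue [none], visited so far: [21, 6, 48, 4, 12]
  queue [26, 5] -> pop 26, enqueue [24, 36], visited so far: [21, 6, 48, 4, 12, 26]
  queue [5, 24, 36] -> pop 5, enqueue [none], visited so far: [21, 6, 48, 4, 12, 26, 5]
  queue [24, 36] -> pop 24, enqueue [none], visited so far: [21, 6, 48, 4, 12, 26, 5, 24]
  queue [36] -> pop 36, enqueue [43], visited so far: [21, 6, 48, 4, 12, 26, 5, 24, 36]
  queue [43] -> pop 43, enqueue [41], visited so far: [21, 6, 48, 4, 12, 26, 5, 24, 36, 43]
  queue [41] -> pop 41, enqueue [none], visited so far: [21, 6, 48, 4, 12, 26, 5, 24, 36, 43, 41]
Result: [21, 6, 48, 4, 12, 26, 5, 24, 36, 43, 41]


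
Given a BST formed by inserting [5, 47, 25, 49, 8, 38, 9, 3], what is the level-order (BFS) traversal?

Tree insertion order: [5, 47, 25, 49, 8, 38, 9, 3]
Tree (level-order array): [5, 3, 47, None, None, 25, 49, 8, 38, None, None, None, 9]
BFS from the root, enqueuing left then right child of each popped node:
  queue [5] -> pop 5, enqueue [3, 47], visited so far: [5]
  queue [3, 47] -> pop 3, enqueue [none], visited so far: [5, 3]
  queue [47] -> pop 47, enqueue [25, 49], visited so far: [5, 3, 47]
  queue [25, 49] -> pop 25, enqueue [8, 38], visited so far: [5, 3, 47, 25]
  queue [49, 8, 38] -> pop 49, enqueue [none], visited so far: [5, 3, 47, 25, 49]
  queue [8, 38] -> pop 8, enqueue [9], visited so far: [5, 3, 47, 25, 49, 8]
  queue [38, 9] -> pop 38, enqueue [none], visited so far: [5, 3, 47, 25, 49, 8, 38]
  queue [9] -> pop 9, enqueue [none], visited so far: [5, 3, 47, 25, 49, 8, 38, 9]
Result: [5, 3, 47, 25, 49, 8, 38, 9]


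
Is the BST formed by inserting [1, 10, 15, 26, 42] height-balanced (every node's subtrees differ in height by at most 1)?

Tree (level-order array): [1, None, 10, None, 15, None, 26, None, 42]
Definition: a tree is height-balanced if, at every node, |h(left) - h(right)| <= 1 (empty subtree has height -1).
Bottom-up per-node check:
  node 42: h_left=-1, h_right=-1, diff=0 [OK], height=0
  node 26: h_left=-1, h_right=0, diff=1 [OK], height=1
  node 15: h_left=-1, h_right=1, diff=2 [FAIL (|-1-1|=2 > 1)], height=2
  node 10: h_left=-1, h_right=2, diff=3 [FAIL (|-1-2|=3 > 1)], height=3
  node 1: h_left=-1, h_right=3, diff=4 [FAIL (|-1-3|=4 > 1)], height=4
Node 15 violates the condition: |-1 - 1| = 2 > 1.
Result: Not balanced


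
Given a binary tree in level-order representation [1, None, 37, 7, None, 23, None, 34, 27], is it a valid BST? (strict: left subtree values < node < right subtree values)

Level-order array: [1, None, 37, 7, None, 23, None, 34, 27]
Validate using subtree bounds (lo, hi): at each node, require lo < value < hi,
then recurse left with hi=value and right with lo=value.
Preorder trace (stopping at first violation):
  at node 1 with bounds (-inf, +inf): OK
  at node 37 with bounds (1, +inf): OK
  at node 7 with bounds (1, 37): OK
  at node 23 with bounds (1, 7): VIOLATION
Node 23 violates its bound: not (1 < 23 < 7).
Result: Not a valid BST


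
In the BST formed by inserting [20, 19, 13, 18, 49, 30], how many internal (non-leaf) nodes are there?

Tree built from: [20, 19, 13, 18, 49, 30]
Tree (level-order array): [20, 19, 49, 13, None, 30, None, None, 18]
Rule: An internal node has at least one child.
Per-node child counts:
  node 20: 2 child(ren)
  node 19: 1 child(ren)
  node 13: 1 child(ren)
  node 18: 0 child(ren)
  node 49: 1 child(ren)
  node 30: 0 child(ren)
Matching nodes: [20, 19, 13, 49]
Count of internal (non-leaf) nodes: 4


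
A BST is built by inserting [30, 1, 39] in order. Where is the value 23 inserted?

Starting tree (level order): [30, 1, 39]
Insertion path: 30 -> 1
Result: insert 23 as right child of 1
Final tree (level order): [30, 1, 39, None, 23]


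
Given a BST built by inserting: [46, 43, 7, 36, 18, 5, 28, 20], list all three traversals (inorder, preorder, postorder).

Tree insertion order: [46, 43, 7, 36, 18, 5, 28, 20]
Tree (level-order array): [46, 43, None, 7, None, 5, 36, None, None, 18, None, None, 28, 20]
Inorder (L, root, R): [5, 7, 18, 20, 28, 36, 43, 46]
Preorder (root, L, R): [46, 43, 7, 5, 36, 18, 28, 20]
Postorder (L, R, root): [5, 20, 28, 18, 36, 7, 43, 46]


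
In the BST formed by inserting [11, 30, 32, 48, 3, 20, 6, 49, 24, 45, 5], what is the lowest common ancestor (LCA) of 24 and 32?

Tree insertion order: [11, 30, 32, 48, 3, 20, 6, 49, 24, 45, 5]
Tree (level-order array): [11, 3, 30, None, 6, 20, 32, 5, None, None, 24, None, 48, None, None, None, None, 45, 49]
In a BST, the LCA of p=24, q=32 is the first node v on the
root-to-leaf path with p <= v <= q (go left if both < v, right if both > v).
Walk from root:
  at 11: both 24 and 32 > 11, go right
  at 30: 24 <= 30 <= 32, this is the LCA
LCA = 30


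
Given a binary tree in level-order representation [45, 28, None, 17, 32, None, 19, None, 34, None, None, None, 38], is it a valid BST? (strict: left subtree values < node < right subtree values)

Level-order array: [45, 28, None, 17, 32, None, 19, None, 34, None, None, None, 38]
Validate using subtree bounds (lo, hi): at each node, require lo < value < hi,
then recurse left with hi=value and right with lo=value.
Preorder trace (stopping at first violation):
  at node 45 with bounds (-inf, +inf): OK
  at node 28 with bounds (-inf, 45): OK
  at node 17 with bounds (-inf, 28): OK
  at node 19 with bounds (17, 28): OK
  at node 32 with bounds (28, 45): OK
  at node 34 with bounds (32, 45): OK
  at node 38 with bounds (34, 45): OK
No violation found at any node.
Result: Valid BST


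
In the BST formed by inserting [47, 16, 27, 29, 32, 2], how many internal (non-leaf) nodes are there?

Tree built from: [47, 16, 27, 29, 32, 2]
Tree (level-order array): [47, 16, None, 2, 27, None, None, None, 29, None, 32]
Rule: An internal node has at least one child.
Per-node child counts:
  node 47: 1 child(ren)
  node 16: 2 child(ren)
  node 2: 0 child(ren)
  node 27: 1 child(ren)
  node 29: 1 child(ren)
  node 32: 0 child(ren)
Matching nodes: [47, 16, 27, 29]
Count of internal (non-leaf) nodes: 4


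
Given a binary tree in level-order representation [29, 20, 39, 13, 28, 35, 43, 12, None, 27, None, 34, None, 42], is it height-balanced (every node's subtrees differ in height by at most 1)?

Tree (level-order array): [29, 20, 39, 13, 28, 35, 43, 12, None, 27, None, 34, None, 42]
Definition: a tree is height-balanced if, at every node, |h(left) - h(right)| <= 1 (empty subtree has height -1).
Bottom-up per-node check:
  node 12: h_left=-1, h_right=-1, diff=0 [OK], height=0
  node 13: h_left=0, h_right=-1, diff=1 [OK], height=1
  node 27: h_left=-1, h_right=-1, diff=0 [OK], height=0
  node 28: h_left=0, h_right=-1, diff=1 [OK], height=1
  node 20: h_left=1, h_right=1, diff=0 [OK], height=2
  node 34: h_left=-1, h_right=-1, diff=0 [OK], height=0
  node 35: h_left=0, h_right=-1, diff=1 [OK], height=1
  node 42: h_left=-1, h_right=-1, diff=0 [OK], height=0
  node 43: h_left=0, h_right=-1, diff=1 [OK], height=1
  node 39: h_left=1, h_right=1, diff=0 [OK], height=2
  node 29: h_left=2, h_right=2, diff=0 [OK], height=3
All nodes satisfy the balance condition.
Result: Balanced


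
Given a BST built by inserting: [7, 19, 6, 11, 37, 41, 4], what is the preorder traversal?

Tree insertion order: [7, 19, 6, 11, 37, 41, 4]
Tree (level-order array): [7, 6, 19, 4, None, 11, 37, None, None, None, None, None, 41]
Preorder traversal: [7, 6, 4, 19, 11, 37, 41]


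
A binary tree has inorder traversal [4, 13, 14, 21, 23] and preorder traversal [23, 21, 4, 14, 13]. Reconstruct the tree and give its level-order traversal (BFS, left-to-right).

Inorder:  [4, 13, 14, 21, 23]
Preorder: [23, 21, 4, 14, 13]
Algorithm: preorder visits root first, so consume preorder in order;
for each root, split the current inorder slice at that value into
left-subtree inorder and right-subtree inorder, then recurse.
Recursive splits:
  root=23; inorder splits into left=[4, 13, 14, 21], right=[]
  root=21; inorder splits into left=[4, 13, 14], right=[]
  root=4; inorder splits into left=[], right=[13, 14]
  root=14; inorder splits into left=[13], right=[]
  root=13; inorder splits into left=[], right=[]
Reconstructed level-order: [23, 21, 4, 14, 13]


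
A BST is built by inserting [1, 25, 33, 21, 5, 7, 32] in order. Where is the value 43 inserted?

Starting tree (level order): [1, None, 25, 21, 33, 5, None, 32, None, None, 7]
Insertion path: 1 -> 25 -> 33
Result: insert 43 as right child of 33
Final tree (level order): [1, None, 25, 21, 33, 5, None, 32, 43, None, 7]


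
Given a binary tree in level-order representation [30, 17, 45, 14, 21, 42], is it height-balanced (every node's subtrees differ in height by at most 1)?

Tree (level-order array): [30, 17, 45, 14, 21, 42]
Definition: a tree is height-balanced if, at every node, |h(left) - h(right)| <= 1 (empty subtree has height -1).
Bottom-up per-node check:
  node 14: h_left=-1, h_right=-1, diff=0 [OK], height=0
  node 21: h_left=-1, h_right=-1, diff=0 [OK], height=0
  node 17: h_left=0, h_right=0, diff=0 [OK], height=1
  node 42: h_left=-1, h_right=-1, diff=0 [OK], height=0
  node 45: h_left=0, h_right=-1, diff=1 [OK], height=1
  node 30: h_left=1, h_right=1, diff=0 [OK], height=2
All nodes satisfy the balance condition.
Result: Balanced


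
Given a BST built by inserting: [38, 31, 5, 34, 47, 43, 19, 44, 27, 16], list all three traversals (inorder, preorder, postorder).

Tree insertion order: [38, 31, 5, 34, 47, 43, 19, 44, 27, 16]
Tree (level-order array): [38, 31, 47, 5, 34, 43, None, None, 19, None, None, None, 44, 16, 27]
Inorder (L, root, R): [5, 16, 19, 27, 31, 34, 38, 43, 44, 47]
Preorder (root, L, R): [38, 31, 5, 19, 16, 27, 34, 47, 43, 44]
Postorder (L, R, root): [16, 27, 19, 5, 34, 31, 44, 43, 47, 38]


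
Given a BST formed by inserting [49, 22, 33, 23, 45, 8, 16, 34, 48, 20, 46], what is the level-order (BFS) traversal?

Tree insertion order: [49, 22, 33, 23, 45, 8, 16, 34, 48, 20, 46]
Tree (level-order array): [49, 22, None, 8, 33, None, 16, 23, 45, None, 20, None, None, 34, 48, None, None, None, None, 46]
BFS from the root, enqueuing left then right child of each popped node:
  queue [49] -> pop 49, enqueue [22], visited so far: [49]
  queue [22] -> pop 22, enqueue [8, 33], visited so far: [49, 22]
  queue [8, 33] -> pop 8, enqueue [16], visited so far: [49, 22, 8]
  queue [33, 16] -> pop 33, enqueue [23, 45], visited so far: [49, 22, 8, 33]
  queue [16, 23, 45] -> pop 16, enqueue [20], visited so far: [49, 22, 8, 33, 16]
  queue [23, 45, 20] -> pop 23, enqueue [none], visited so far: [49, 22, 8, 33, 16, 23]
  queue [45, 20] -> pop 45, enqueue [34, 48], visited so far: [49, 22, 8, 33, 16, 23, 45]
  queue [20, 34, 48] -> pop 20, enqueue [none], visited so far: [49, 22, 8, 33, 16, 23, 45, 20]
  queue [34, 48] -> pop 34, enqueue [none], visited so far: [49, 22, 8, 33, 16, 23, 45, 20, 34]
  queue [48] -> pop 48, enqueue [46], visited so far: [49, 22, 8, 33, 16, 23, 45, 20, 34, 48]
  queue [46] -> pop 46, enqueue [none], visited so far: [49, 22, 8, 33, 16, 23, 45, 20, 34, 48, 46]
Result: [49, 22, 8, 33, 16, 23, 45, 20, 34, 48, 46]


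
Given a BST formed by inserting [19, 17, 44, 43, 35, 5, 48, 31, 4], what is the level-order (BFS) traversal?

Tree insertion order: [19, 17, 44, 43, 35, 5, 48, 31, 4]
Tree (level-order array): [19, 17, 44, 5, None, 43, 48, 4, None, 35, None, None, None, None, None, 31]
BFS from the root, enqueuing left then right child of each popped node:
  queue [19] -> pop 19, enqueue [17, 44], visited so far: [19]
  queue [17, 44] -> pop 17, enqueue [5], visited so far: [19, 17]
  queue [44, 5] -> pop 44, enqueue [43, 48], visited so far: [19, 17, 44]
  queue [5, 43, 48] -> pop 5, enqueue [4], visited so far: [19, 17, 44, 5]
  queue [43, 48, 4] -> pop 43, enqueue [35], visited so far: [19, 17, 44, 5, 43]
  queue [48, 4, 35] -> pop 48, enqueue [none], visited so far: [19, 17, 44, 5, 43, 48]
  queue [4, 35] -> pop 4, enqueue [none], visited so far: [19, 17, 44, 5, 43, 48, 4]
  queue [35] -> pop 35, enqueue [31], visited so far: [19, 17, 44, 5, 43, 48, 4, 35]
  queue [31] -> pop 31, enqueue [none], visited so far: [19, 17, 44, 5, 43, 48, 4, 35, 31]
Result: [19, 17, 44, 5, 43, 48, 4, 35, 31]


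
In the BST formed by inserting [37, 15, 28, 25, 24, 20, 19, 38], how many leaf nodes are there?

Tree built from: [37, 15, 28, 25, 24, 20, 19, 38]
Tree (level-order array): [37, 15, 38, None, 28, None, None, 25, None, 24, None, 20, None, 19]
Rule: A leaf has 0 children.
Per-node child counts:
  node 37: 2 child(ren)
  node 15: 1 child(ren)
  node 28: 1 child(ren)
  node 25: 1 child(ren)
  node 24: 1 child(ren)
  node 20: 1 child(ren)
  node 19: 0 child(ren)
  node 38: 0 child(ren)
Matching nodes: [19, 38]
Count of leaf nodes: 2


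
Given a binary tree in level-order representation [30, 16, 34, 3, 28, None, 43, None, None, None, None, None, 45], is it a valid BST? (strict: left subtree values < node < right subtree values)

Level-order array: [30, 16, 34, 3, 28, None, 43, None, None, None, None, None, 45]
Validate using subtree bounds (lo, hi): at each node, require lo < value < hi,
then recurse left with hi=value and right with lo=value.
Preorder trace (stopping at first violation):
  at node 30 with bounds (-inf, +inf): OK
  at node 16 with bounds (-inf, 30): OK
  at node 3 with bounds (-inf, 16): OK
  at node 28 with bounds (16, 30): OK
  at node 34 with bounds (30, +inf): OK
  at node 43 with bounds (34, +inf): OK
  at node 45 with bounds (43, +inf): OK
No violation found at any node.
Result: Valid BST
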